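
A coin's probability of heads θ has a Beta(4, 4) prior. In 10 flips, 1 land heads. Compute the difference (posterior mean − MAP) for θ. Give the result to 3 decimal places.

Posterior: Beta(4+1, 4+9) = Beta(5, 13).
Mode = (5−1)/(5+13−2) = 4/16 = 0.250.
Mean = 5/(5+13) = 5/18 = 0.278.
Difference = 0.278 − 0.250 = 0.028.
The mean is pulled above the mode by the posterior's right skew.

0.028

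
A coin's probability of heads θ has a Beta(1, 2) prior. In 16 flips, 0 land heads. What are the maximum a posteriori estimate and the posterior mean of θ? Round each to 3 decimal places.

MAP = 0.000, posterior mean = 0.053

Posterior: Beta(1+0, 2+16) = Beta(1, 18).
Since α = 1 ≤ 1 and β > 1, the Beta density is monotone decreasing on [0,1]; the mode is at 0.
Mean = 1/(1+18) = 0.053.
The mean is pulled above the mode by the posterior's right skew.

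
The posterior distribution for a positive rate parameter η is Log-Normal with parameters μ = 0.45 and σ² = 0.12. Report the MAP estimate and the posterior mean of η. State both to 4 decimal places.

η_MAP = 1.3910, E[η|data] = 1.6653

Mode = exp(μ − σ²) = exp(0.33) = 1.3910.
Mean = exp(μ + σ²/2) = exp(0.510) = 1.6653.
Mean > mode: the posterior has a right tail.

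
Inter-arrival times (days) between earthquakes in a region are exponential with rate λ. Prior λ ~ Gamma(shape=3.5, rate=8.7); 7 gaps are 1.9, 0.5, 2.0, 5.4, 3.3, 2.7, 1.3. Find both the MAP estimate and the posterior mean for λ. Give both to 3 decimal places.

Σ times = 17.1. Posterior: Gamma(shape = 3.5+7 = 10.5, rate = 8.7+17.1 = 25.8).
Mode = (α−1)/β = 9.5/25.8 = 0.368.
Mean = α/β = 10.5/25.8 = 0.407.

MAP = 0.368; posterior mean = 0.407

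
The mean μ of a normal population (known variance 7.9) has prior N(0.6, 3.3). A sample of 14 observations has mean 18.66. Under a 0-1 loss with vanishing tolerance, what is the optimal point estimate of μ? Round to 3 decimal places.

Posterior for μ is Normal. Precision-weighted mean: (1/3.3·0.6 + 14/7.9·18.66) / (1/3.3 + 14/7.9) = 16.023.
A Normal posterior is symmetric, so mode = mean.
This is the posterior mode — the MAP estimate.

16.023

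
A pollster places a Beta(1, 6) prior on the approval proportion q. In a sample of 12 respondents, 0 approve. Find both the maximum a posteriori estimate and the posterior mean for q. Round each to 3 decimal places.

Posterior: Beta(1+0, 6+12) = Beta(1, 18).
Since α = 1 ≤ 1 and β > 1, the Beta density is monotone decreasing on [0,1]; the mode is at 0.
Mean = 1/(1+18) = 0.053.

maximum a posteriori estimate = 0.000, posterior mean = 0.053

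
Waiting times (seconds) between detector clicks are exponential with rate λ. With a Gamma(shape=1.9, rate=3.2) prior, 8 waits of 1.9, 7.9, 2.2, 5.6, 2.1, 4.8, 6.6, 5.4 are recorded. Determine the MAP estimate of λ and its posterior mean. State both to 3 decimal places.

MAP: 0.224. Posterior mean: 0.249.

Σ times = 36.5. Posterior: Gamma(shape = 1.9+8 = 9.9, rate = 3.2+36.5 = 39.7).
Mode = (α−1)/β = 8.9/39.7 = 0.224.
Mean = α/β = 9.9/39.7 = 0.249.
Right-skewed posterior ⇒ mode < mean.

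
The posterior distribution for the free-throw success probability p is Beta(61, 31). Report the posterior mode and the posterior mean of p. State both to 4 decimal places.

Mode = (61−1)/(61+31−2) = 60/90 = 0.6667.
Mean = 61/(61+31) = 61/92 = 0.6630.

MAP = 0.6667; posterior mean = 0.6630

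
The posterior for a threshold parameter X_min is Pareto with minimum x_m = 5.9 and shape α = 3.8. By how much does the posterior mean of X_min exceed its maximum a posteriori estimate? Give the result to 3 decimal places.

2.107

The Pareto density is strictly decreasing on [x_m, ∞), so the mode is x_m = 5.900.
Mean = α·x_m/(α−1) = 3.8·5.9/2.8 = 8.007.
Difference = 8.007 − 5.900 = 2.107.
Right-skewed posterior ⇒ mode < mean.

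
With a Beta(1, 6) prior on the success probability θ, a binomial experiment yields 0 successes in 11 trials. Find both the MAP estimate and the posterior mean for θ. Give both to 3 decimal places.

Posterior: Beta(1+0, 6+11) = Beta(1, 17).
Since α = 1 ≤ 1 and β > 1, the Beta density is monotone decreasing on [0,1]; the mode is at 0.
Mean = 1/(1+17) = 0.056.
Mean > mode: the posterior has a right tail.

MAP = 0.000; posterior mean = 0.056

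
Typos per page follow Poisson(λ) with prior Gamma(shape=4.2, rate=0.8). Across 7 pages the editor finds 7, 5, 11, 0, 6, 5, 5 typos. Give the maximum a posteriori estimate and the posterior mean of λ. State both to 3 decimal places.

MAP = 5.410; posterior mean = 5.538

Σ counts = 39. Posterior: Gamma(shape = 4.2+39 = 43.2, rate = 0.8+7 = 7.8).
Mode = (α−1)/β = 42.2/7.8 = 5.410.
Mean = α/β = 43.2/7.8 = 5.538.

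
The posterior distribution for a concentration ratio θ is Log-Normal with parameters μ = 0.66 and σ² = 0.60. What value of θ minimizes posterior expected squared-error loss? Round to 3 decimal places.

Mode = exp(μ − σ²) = exp(0.06) = 1.062.
Mean = exp(μ + σ²/2) = exp(0.960) = 2.612.
Squared-error loss ⇒ the optimal estimator is the posterior mean.

2.612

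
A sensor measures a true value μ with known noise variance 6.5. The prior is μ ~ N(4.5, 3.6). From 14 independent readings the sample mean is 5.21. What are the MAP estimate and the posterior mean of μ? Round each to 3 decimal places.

Posterior for μ is Normal. Precision-weighted mean: (1/3.6·4.5 + 14/6.5·5.21) / (1/3.6 + 14/6.5) = 5.129.
A Normal posterior is symmetric, so mode = mean.

MAP = 5.129; posterior mean = 5.129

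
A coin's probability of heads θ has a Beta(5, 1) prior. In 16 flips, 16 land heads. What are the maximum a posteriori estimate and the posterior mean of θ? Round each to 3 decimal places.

MAP = 1.000; posterior mean = 0.955

Posterior: Beta(5+16, 1+0) = Beta(21, 1).
Since β = 1 ≤ 1 and α > 1, the Beta density is monotone increasing on [0,1]; the mode is at 1.
Mean = 21/(21+1) = 0.955.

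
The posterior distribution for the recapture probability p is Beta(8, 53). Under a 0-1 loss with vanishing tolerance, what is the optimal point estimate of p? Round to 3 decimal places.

Mode = (8−1)/(8+53−2) = 7/59 = 0.119.
Mean = 8/(8+53) = 8/61 = 0.131.
This is the posterior mode — the MAP estimate.

0.119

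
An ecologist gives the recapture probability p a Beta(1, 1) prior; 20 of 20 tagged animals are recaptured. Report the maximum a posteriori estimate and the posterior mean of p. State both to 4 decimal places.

Posterior: Beta(1+20, 1+0) = Beta(21, 1).
Since β = 1 ≤ 1 and α > 1, the Beta density is monotone increasing on [0,1]; the mode is at 1.
Mean = 21/(21+1) = 0.9545.

p_MAP = 1.0000, E[p|data] = 0.9545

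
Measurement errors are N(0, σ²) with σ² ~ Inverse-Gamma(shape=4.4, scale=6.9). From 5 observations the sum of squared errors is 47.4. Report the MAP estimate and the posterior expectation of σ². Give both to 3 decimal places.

Posterior: Inverse-Gamma(shape = 4.4+5/2 = 6.9, scale = 6.9+47.4/2 = 30.6).
Mode = β/(α+1) = 30.6/7.9 = 3.873.
Mean = β/(α−1) = 30.6/5.9 = 5.186.

σ²_MAP = 3.873, E[σ²|data] = 5.186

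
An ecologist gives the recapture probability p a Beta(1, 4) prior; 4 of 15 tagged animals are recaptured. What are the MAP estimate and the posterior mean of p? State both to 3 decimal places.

MAP estimate = 0.222, posterior mean = 0.250

Posterior: Beta(1+4, 4+11) = Beta(5, 15).
Mode = (5−1)/(5+15−2) = 4/18 = 0.222.
Mean = 5/(5+15) = 5/20 = 0.250.
Mean > mode: the posterior has a right tail.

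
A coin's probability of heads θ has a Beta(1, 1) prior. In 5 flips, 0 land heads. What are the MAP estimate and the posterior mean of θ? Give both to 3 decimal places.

Posterior: Beta(1+0, 1+5) = Beta(1, 6).
Since α = 1 ≤ 1 and β > 1, the Beta density is monotone decreasing on [0,1]; the mode is at 0.
Mean = 1/(1+6) = 0.143.
Mean > mode: the posterior has a right tail.

MAP estimate = 0.000, posterior mean = 0.143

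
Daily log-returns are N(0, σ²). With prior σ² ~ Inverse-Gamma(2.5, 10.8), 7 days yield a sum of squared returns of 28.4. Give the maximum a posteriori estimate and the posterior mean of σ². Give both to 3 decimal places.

maximum a posteriori estimate = 3.571, posterior mean = 5.000

Posterior: Inverse-Gamma(shape = 2.5+7/2 = 6.0, scale = 10.8+28.4/2 = 25.0).
Mode = β/(α+1) = 25.0/7.0 = 3.571.
Mean = β/(α−1) = 25.0/5.0 = 5.000.
The mean is pulled above the mode by the posterior's right skew.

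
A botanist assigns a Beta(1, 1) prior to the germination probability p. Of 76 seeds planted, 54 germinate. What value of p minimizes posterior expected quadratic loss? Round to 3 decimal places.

0.705

Posterior: Beta(1+54, 1+22) = Beta(55, 23).
Mode = (55−1)/(55+23−2) = 54/76 = 0.711.
With a flat prior the MAP equals the MLE, 54/76.
Mean = 55/(55+23) = 55/78 = 0.705.
Quadratic loss ⇒ the optimal estimator is the posterior mean.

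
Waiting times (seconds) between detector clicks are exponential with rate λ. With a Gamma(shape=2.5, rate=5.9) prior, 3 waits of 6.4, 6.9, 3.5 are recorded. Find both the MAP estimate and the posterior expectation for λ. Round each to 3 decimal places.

Σ times = 16.8. Posterior: Gamma(shape = 2.5+3 = 5.5, rate = 5.9+16.8 = 22.7).
Mode = (α−1)/β = 4.5/22.7 = 0.198.
Mean = α/β = 5.5/22.7 = 0.242.
Mean > mode: the posterior has a right tail.

MAP estimate = 0.198, posterior expectation = 0.242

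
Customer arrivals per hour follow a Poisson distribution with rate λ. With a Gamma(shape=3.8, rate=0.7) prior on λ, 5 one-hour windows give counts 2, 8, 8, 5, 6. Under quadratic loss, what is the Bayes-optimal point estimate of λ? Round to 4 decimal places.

5.7544

Σ counts = 29. Posterior: Gamma(shape = 3.8+29 = 32.8, rate = 0.7+5 = 5.7).
Mode = (α−1)/β = 31.8/5.7 = 5.5789.
Mean = α/β = 32.8/5.7 = 5.7544.
Quadratic loss ⇒ the optimal estimator is the posterior mean.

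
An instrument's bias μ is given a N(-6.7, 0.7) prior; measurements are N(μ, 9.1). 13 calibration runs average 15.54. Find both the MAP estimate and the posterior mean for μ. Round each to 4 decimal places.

MAP = 4.4200; posterior mean = 4.4200

Posterior for μ is Normal. Precision-weighted mean: (1/0.7·-6.7 + 13/9.1·15.54) / (1/0.7 + 13/9.1) = 4.4200.
A Normal posterior is symmetric, so mode = mean.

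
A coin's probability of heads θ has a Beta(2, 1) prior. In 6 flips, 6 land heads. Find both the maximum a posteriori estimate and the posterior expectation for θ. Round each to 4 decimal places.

Posterior: Beta(2+6, 1+0) = Beta(8, 1).
Since β = 1 ≤ 1 and α > 1, the Beta density is monotone increasing on [0,1]; the mode is at 1.
Mean = 8/(8+1) = 0.8889.

MAP = 1.0000; posterior mean = 0.8889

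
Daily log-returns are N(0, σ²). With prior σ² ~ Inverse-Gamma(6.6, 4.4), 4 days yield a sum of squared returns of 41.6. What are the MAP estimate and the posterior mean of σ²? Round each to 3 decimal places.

MAP = 2.625, posterior mean = 3.316

Posterior: Inverse-Gamma(shape = 6.6+4/2 = 8.6, scale = 4.4+41.6/2 = 25.2).
Mode = β/(α+1) = 25.2/9.6 = 2.625.
Mean = β/(α−1) = 25.2/7.6 = 3.316.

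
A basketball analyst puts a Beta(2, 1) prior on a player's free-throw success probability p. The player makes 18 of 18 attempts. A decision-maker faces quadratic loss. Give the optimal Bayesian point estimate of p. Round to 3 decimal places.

0.952

Posterior: Beta(2+18, 1+0) = Beta(20, 1).
Since β = 1 ≤ 1 and α > 1, the Beta density is monotone increasing on [0,1]; the mode is at 1.
Mean = 20/(20+1) = 0.952.
Quadratic loss ⇒ the optimal estimator is the posterior mean.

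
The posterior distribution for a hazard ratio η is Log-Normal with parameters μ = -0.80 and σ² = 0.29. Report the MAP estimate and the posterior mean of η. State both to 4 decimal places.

Mode = exp(μ − σ²) = exp(-1.09) = 0.3362.
Mean = exp(μ + σ²/2) = exp(-0.655) = 0.5194.

MAP: 0.3362. Posterior mean: 0.5194.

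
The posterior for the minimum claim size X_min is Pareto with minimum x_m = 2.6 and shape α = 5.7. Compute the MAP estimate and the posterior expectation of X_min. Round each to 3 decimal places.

X_min_MAP = 2.600, E[X_min|data] = 3.153

The Pareto density is strictly decreasing on [x_m, ∞), so the mode is x_m = 2.600.
Mean = α·x_m/(α−1) = 5.7·2.6/4.7 = 3.153.
Mean > mode: the posterior has a right tail.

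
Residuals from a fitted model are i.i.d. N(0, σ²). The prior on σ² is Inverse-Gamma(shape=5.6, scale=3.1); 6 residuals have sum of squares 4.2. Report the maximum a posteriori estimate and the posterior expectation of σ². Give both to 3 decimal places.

Posterior: Inverse-Gamma(shape = 5.6+6/2 = 8.6, scale = 3.1+4.2/2 = 5.2).
Mode = β/(α+1) = 5.2/9.6 = 0.542.
Mean = β/(α−1) = 5.2/7.6 = 0.684.

MAP: 0.542. Posterior mean: 0.684.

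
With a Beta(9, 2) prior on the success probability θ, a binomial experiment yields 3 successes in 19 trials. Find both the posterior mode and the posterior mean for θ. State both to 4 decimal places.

Posterior: Beta(9+3, 2+16) = Beta(12, 18).
Mode = (12−1)/(12+18−2) = 11/28 = 0.3929.
Mean = 12/(12+18) = 12/30 = 0.4000.
The posterior is right-skewed, so the mean exceeds the mode.

MAP: 0.3929. Posterior mean: 0.4000.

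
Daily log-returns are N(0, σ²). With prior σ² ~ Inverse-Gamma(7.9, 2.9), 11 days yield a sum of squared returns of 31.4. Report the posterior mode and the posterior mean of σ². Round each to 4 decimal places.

σ²_MAP = 1.2917, E[σ²|data] = 1.5000

Posterior: Inverse-Gamma(shape = 7.9+11/2 = 13.4, scale = 2.9+31.4/2 = 18.6).
Mode = β/(α+1) = 18.6/14.4 = 1.2917.
Mean = β/(α−1) = 18.6/12.4 = 1.5000.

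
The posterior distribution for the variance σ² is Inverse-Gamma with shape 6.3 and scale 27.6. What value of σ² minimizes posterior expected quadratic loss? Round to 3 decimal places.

Mode = β/(α+1) = 27.6/7.3 = 3.781.
Mean = β/(α−1) = 27.6/5.3 = 5.208.
Quadratic loss ⇒ the optimal estimator is the posterior mean.

5.208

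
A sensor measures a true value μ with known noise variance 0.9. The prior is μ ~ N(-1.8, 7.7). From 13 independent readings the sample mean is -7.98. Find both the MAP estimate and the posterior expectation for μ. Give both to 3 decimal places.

Posterior for μ is Normal. Precision-weighted mean: (1/7.7·-1.8 + 13/0.9·-7.98) / (1/7.7 + 13/0.9) = -7.925.
A Normal posterior is symmetric, so mode = mean.

MAP = -7.925; posterior mean = -7.925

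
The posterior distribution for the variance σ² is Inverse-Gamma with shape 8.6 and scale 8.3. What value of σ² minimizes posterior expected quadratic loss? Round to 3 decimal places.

Mode = β/(α+1) = 8.3/9.6 = 0.865.
Mean = β/(α−1) = 8.3/7.6 = 1.092.
Quadratic loss ⇒ the optimal estimator is the posterior mean.

1.092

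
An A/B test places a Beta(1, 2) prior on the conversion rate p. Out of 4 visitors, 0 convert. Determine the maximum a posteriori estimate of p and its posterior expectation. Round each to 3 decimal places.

Posterior: Beta(1+0, 2+4) = Beta(1, 6).
Since α = 1 ≤ 1 and β > 1, the Beta density is monotone decreasing on [0,1]; the mode is at 0.
Mean = 1/(1+6) = 0.143.

MAP = 0.000; posterior mean = 0.143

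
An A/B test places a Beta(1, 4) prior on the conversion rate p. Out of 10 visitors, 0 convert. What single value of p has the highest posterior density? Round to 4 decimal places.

Posterior: Beta(1+0, 4+10) = Beta(1, 14).
Since α = 1 ≤ 1 and β > 1, the Beta density is monotone decreasing on [0,1]; the mode is at 0.
Mean = 1/(1+14) = 0.0667.
This is the posterior mode — the MAP estimate.

0.0000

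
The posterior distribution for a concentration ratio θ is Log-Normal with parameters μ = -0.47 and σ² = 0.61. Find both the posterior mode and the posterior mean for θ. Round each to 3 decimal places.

MAP = 0.340; posterior mean = 0.848

Mode = exp(μ − σ²) = exp(-1.08) = 0.340.
Mean = exp(μ + σ²/2) = exp(-0.165) = 0.848.
The posterior is right-skewed, so the mean exceeds the mode.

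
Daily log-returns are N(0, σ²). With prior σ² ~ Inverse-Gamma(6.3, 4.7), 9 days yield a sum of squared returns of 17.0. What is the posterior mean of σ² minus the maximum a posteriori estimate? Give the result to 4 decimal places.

Posterior: Inverse-Gamma(shape = 6.3+9/2 = 10.8, scale = 4.7+17.0/2 = 13.2).
Mode = β/(α+1) = 13.2/11.8 = 1.1186.
Mean = β/(α−1) = 13.2/9.8 = 1.3469.
Difference = 1.3469 − 1.1186 = 0.2283.
Right-skewed posterior ⇒ mode < mean.

0.2283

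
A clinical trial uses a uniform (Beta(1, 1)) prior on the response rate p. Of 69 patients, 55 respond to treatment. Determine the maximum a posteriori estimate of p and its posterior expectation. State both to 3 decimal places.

Posterior: Beta(1+55, 1+14) = Beta(56, 15).
Mode = (56−1)/(56+15−2) = 55/69 = 0.797.
Mean = 56/(56+15) = 56/71 = 0.789.
The posterior is left-skewed, so the mode exceeds the mean.

p_MAP = 0.797, E[p|data] = 0.789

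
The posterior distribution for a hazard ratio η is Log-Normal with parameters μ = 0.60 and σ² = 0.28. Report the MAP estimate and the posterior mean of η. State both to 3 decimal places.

Mode = exp(μ − σ²) = exp(0.32) = 1.377.
Mean = exp(μ + σ²/2) = exp(0.740) = 2.096.
Right-skewed posterior ⇒ mode < mean.

MAP = 1.377; posterior mean = 2.096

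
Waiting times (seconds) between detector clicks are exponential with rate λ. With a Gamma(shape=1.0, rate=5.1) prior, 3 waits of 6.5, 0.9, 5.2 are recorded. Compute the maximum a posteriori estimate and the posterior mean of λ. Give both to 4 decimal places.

Σ times = 12.6. Posterior: Gamma(shape = 1.0+3 = 4.0, rate = 5.1+12.6 = 17.7).
Mode = (α−1)/β = 3.0/17.7 = 0.1695.
Mean = α/β = 4.0/17.7 = 0.2260.
The mean is pulled above the mode by the posterior's right skew.

MAP: 0.1695. Posterior mean: 0.2260.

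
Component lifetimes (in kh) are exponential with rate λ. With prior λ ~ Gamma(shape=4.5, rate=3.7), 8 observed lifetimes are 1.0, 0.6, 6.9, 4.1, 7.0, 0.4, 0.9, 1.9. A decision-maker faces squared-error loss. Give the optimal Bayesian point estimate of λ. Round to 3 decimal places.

0.472

Σ times = 22.8. Posterior: Gamma(shape = 4.5+8 = 12.5, rate = 3.7+22.8 = 26.5).
Mode = (α−1)/β = 11.5/26.5 = 0.434.
Mean = α/β = 12.5/26.5 = 0.472.
Squared-error loss ⇒ the optimal estimator is the posterior mean.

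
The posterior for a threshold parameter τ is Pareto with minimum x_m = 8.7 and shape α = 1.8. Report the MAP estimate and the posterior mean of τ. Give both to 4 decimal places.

MAP = 8.7000, posterior mean = 19.5750

The Pareto density is strictly decreasing on [x_m, ∞), so the mode is x_m = 8.7000.
Mean = α·x_m/(α−1) = 1.8·8.7/0.8 = 19.5750.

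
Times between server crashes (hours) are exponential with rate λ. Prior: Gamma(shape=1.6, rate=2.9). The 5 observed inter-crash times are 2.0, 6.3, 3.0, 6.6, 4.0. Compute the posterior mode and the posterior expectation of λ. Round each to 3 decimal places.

Σ times = 21.9. Posterior: Gamma(shape = 1.6+5 = 6.6, rate = 2.9+21.9 = 24.8).
Mode = (α−1)/β = 5.6/24.8 = 0.226.
Mean = α/β = 6.6/24.8 = 0.266.
The posterior is right-skewed, so the mean exceeds the mode.

MAP: 0.226. Posterior mean: 0.266.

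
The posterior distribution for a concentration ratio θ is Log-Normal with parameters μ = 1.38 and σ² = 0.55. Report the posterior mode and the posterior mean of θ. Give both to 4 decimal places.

Mode = exp(μ − σ²) = exp(0.83) = 2.2933.
Mean = exp(μ + σ²/2) = exp(1.655) = 5.2331.
Mean > mode: the posterior has a right tail.

MAP = 2.2933, posterior mean = 5.2331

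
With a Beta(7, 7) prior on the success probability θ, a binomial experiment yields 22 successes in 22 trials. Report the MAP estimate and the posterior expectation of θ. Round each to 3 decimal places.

Posterior: Beta(7+22, 7+0) = Beta(29, 7).
Mode = (29−1)/(29+7−2) = 28/34 = 0.824.
Mean = 29/(29+7) = 29/36 = 0.806.
Mode > mean: the posterior has a left tail.

θ_MAP = 0.824, E[θ|data] = 0.806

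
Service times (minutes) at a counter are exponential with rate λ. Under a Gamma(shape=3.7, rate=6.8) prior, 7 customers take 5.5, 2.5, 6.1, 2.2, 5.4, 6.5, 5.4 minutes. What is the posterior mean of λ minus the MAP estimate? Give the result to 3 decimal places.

Σ times = 33.6. Posterior: Gamma(shape = 3.7+7 = 10.7, rate = 6.8+33.6 = 40.4).
Mode = (α−1)/β = 9.7/40.4 = 0.240.
Mean = α/β = 10.7/40.4 = 0.265.
Difference = 0.265 − 0.240 = 0.025.

0.025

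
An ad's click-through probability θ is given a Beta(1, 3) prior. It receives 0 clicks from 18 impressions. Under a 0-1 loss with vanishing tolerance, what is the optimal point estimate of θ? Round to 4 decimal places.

Posterior: Beta(1+0, 3+18) = Beta(1, 21).
Since α = 1 ≤ 1 and β > 1, the Beta density is monotone decreasing on [0,1]; the mode is at 0.
Mean = 1/(1+21) = 0.0455.
This is the posterior mode — the MAP estimate.

0.0000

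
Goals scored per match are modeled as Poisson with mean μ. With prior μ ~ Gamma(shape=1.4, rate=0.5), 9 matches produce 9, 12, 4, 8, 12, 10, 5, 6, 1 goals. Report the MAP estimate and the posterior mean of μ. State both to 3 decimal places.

MAP: 7.095. Posterior mean: 7.200.

Σ counts = 67. Posterior: Gamma(shape = 1.4+67 = 68.4, rate = 0.5+9 = 9.5).
Mode = (α−1)/β = 67.4/9.5 = 7.095.
Mean = α/β = 68.4/9.5 = 7.200.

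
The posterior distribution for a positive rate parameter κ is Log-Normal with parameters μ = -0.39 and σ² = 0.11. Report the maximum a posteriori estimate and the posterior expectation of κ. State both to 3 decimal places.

Mode = exp(μ − σ²) = exp(-0.50) = 0.607.
Mean = exp(μ + σ²/2) = exp(-0.335) = 0.715.
Mean > mode: the posterior has a right tail.

MAP = 0.607, posterior mean = 0.715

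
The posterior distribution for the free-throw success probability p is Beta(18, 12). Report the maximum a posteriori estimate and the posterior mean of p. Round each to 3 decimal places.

Mode = (18−1)/(18+12−2) = 17/28 = 0.607.
Mean = 18/(18+12) = 18/30 = 0.600.
Mode > mean: the posterior has a left tail.

MAP: 0.607. Posterior mean: 0.600.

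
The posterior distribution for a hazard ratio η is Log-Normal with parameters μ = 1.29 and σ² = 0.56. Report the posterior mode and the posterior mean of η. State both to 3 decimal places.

MAP = 2.075, posterior mean = 4.807

Mode = exp(μ − σ²) = exp(0.73) = 2.075.
Mean = exp(μ + σ²/2) = exp(1.570) = 4.807.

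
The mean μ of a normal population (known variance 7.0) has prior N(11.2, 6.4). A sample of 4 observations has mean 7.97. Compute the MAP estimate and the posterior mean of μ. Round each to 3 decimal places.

MAP estimate = 8.664, posterior mean = 8.664

Posterior for μ is Normal. Precision-weighted mean: (1/6.4·11.2 + 4/7.0·7.97) / (1/6.4 + 4/7.0) = 8.664.
A Normal posterior is symmetric, so mode = mean.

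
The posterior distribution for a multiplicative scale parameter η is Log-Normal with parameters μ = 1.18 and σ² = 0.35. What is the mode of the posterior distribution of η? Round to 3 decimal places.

Mode = exp(μ − σ²) = exp(0.83) = 2.293.
Mean = exp(μ + σ²/2) = exp(1.355) = 3.877.
This is the posterior mode — the MAP estimate.

2.293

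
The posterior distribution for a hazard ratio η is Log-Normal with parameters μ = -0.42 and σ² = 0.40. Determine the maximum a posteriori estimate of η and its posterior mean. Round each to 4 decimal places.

maximum a posteriori estimate = 0.4404, posterior mean = 0.8025

Mode = exp(μ − σ²) = exp(-0.82) = 0.4404.
Mean = exp(μ + σ²/2) = exp(-0.220) = 0.8025.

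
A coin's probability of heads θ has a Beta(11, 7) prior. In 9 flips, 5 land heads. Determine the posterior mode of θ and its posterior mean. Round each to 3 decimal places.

Posterior: Beta(11+5, 7+4) = Beta(16, 11).
Mode = (16−1)/(16+11−2) = 15/25 = 0.600.
Mean = 16/(16+11) = 16/27 = 0.593.

MAP: 0.600. Posterior mean: 0.593.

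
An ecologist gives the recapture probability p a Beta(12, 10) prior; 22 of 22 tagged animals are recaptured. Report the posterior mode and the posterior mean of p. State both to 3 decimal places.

Posterior: Beta(12+22, 10+0) = Beta(34, 10).
Mode = (34−1)/(34+10−2) = 33/42 = 0.786.
Mean = 34/(34+10) = 34/44 = 0.773.

MAP = 0.786, posterior mean = 0.773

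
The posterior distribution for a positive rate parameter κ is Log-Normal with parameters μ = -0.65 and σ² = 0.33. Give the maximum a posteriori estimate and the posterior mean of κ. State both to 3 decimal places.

MAP: 0.375. Posterior mean: 0.616.

Mode = exp(μ − σ²) = exp(-0.98) = 0.375.
Mean = exp(μ + σ²/2) = exp(-0.485) = 0.616.
Mean > mode: the posterior has a right tail.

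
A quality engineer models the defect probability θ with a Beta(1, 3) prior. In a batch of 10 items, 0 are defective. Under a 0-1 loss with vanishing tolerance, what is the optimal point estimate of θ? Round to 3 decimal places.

0.000

Posterior: Beta(1+0, 3+10) = Beta(1, 13).
Since α = 1 ≤ 1 and β > 1, the Beta density is monotone decreasing on [0,1]; the mode is at 0.
Mean = 1/(1+13) = 0.071.
This is the posterior mode — the MAP estimate.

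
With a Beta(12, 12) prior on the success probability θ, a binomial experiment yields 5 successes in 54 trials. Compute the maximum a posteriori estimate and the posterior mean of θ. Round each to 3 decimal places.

Posterior: Beta(12+5, 12+49) = Beta(17, 61).
Mode = (17−1)/(17+61−2) = 16/76 = 0.211.
Mean = 17/(17+61) = 17/78 = 0.218.

maximum a posteriori estimate = 0.211, posterior mean = 0.218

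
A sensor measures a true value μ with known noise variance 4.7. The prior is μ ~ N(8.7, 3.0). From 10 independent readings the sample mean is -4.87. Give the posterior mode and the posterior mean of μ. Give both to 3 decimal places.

MAP: -3.032. Posterior mean: -3.032.

Posterior for μ is Normal. Precision-weighted mean: (1/3.0·8.7 + 10/4.7·-4.87) / (1/3.0 + 10/4.7) = -3.032.
A Normal posterior is symmetric, so mode = mean.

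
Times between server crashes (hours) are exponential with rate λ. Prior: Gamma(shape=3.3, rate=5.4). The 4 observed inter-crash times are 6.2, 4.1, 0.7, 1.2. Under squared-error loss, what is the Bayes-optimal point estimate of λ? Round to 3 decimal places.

0.415

Σ times = 12.2. Posterior: Gamma(shape = 3.3+4 = 7.3, rate = 5.4+12.2 = 17.6).
Mode = (α−1)/β = 6.3/17.6 = 0.358.
Mean = α/β = 7.3/17.6 = 0.415.
Squared-error loss ⇒ the optimal estimator is the posterior mean.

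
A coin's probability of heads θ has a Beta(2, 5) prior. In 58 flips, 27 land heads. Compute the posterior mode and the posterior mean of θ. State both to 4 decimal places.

MAP = 0.4444; posterior mean = 0.4462

Posterior: Beta(2+27, 5+31) = Beta(29, 36).
Mode = (29−1)/(29+36−2) = 28/63 = 0.4444.
Mean = 29/(29+36) = 29/65 = 0.4462.
Right-skewed posterior ⇒ mode < mean.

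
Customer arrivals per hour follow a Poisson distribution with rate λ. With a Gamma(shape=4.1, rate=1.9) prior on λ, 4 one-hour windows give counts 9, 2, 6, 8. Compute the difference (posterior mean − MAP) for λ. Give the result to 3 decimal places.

0.169

Σ counts = 25. Posterior: Gamma(shape = 4.1+25 = 29.1, rate = 1.9+4 = 5.9).
Mode = (α−1)/β = 28.1/5.9 = 4.763.
Mean = α/β = 29.1/5.9 = 4.932.
Difference = 4.932 − 4.763 = 0.169.
The mean is pulled above the mode by the posterior's right skew.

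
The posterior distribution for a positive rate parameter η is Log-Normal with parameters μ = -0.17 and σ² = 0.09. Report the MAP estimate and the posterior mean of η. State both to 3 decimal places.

Mode = exp(μ − σ²) = exp(-0.26) = 0.771.
Mean = exp(μ + σ²/2) = exp(-0.125) = 0.882.

MAP = 0.771; posterior mean = 0.882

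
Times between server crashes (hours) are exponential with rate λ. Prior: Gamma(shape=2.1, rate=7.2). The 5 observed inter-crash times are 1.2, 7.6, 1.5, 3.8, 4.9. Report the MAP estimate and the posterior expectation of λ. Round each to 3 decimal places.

MAP: 0.233. Posterior mean: 0.271.

Σ times = 19.0. Posterior: Gamma(shape = 2.1+5 = 7.1, rate = 7.2+19.0 = 26.2).
Mode = (α−1)/β = 6.1/26.2 = 0.233.
Mean = α/β = 7.1/26.2 = 0.271.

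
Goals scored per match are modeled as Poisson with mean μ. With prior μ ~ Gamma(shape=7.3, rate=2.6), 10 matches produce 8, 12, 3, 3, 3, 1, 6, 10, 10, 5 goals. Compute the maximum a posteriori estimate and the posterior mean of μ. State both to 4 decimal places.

MAP = 5.3413; posterior mean = 5.4206

Σ counts = 61. Posterior: Gamma(shape = 7.3+61 = 68.3, rate = 2.6+10 = 12.6).
Mode = (α−1)/β = 67.3/12.6 = 5.3413.
Mean = α/β = 68.3/12.6 = 5.4206.
Mean > mode: the posterior has a right tail.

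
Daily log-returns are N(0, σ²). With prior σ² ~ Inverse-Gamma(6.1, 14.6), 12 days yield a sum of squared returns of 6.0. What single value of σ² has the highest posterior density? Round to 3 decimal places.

1.344

Posterior: Inverse-Gamma(shape = 6.1+12/2 = 12.1, scale = 14.6+6.0/2 = 17.6).
Mode = β/(α+1) = 17.6/13.1 = 1.344.
Mean = β/(α−1) = 17.6/11.1 = 1.586.
This is the posterior mode — the MAP estimate.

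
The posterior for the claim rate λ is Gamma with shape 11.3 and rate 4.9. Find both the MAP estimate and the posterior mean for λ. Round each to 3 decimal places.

MAP estimate = 2.102, posterior mean = 2.306

Mode = (α−1)/β = 10.3/4.9 = 2.102.
Mean = α/β = 11.3/4.9 = 2.306.
Mean > mode: the posterior has a right tail.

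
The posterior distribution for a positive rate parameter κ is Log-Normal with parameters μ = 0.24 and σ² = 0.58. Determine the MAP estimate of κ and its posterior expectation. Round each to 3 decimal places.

MAP = 0.712, posterior mean = 1.699

Mode = exp(μ − σ²) = exp(-0.34) = 0.712.
Mean = exp(μ + σ²/2) = exp(0.530) = 1.699.
The mean is pulled above the mode by the posterior's right skew.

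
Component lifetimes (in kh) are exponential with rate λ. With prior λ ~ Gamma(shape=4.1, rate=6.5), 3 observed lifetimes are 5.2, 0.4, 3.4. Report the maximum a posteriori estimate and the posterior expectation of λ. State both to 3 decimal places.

MAP = 0.394; posterior mean = 0.458

Σ times = 9.0. Posterior: Gamma(shape = 4.1+3 = 7.1, rate = 6.5+9.0 = 15.5).
Mode = (α−1)/β = 6.1/15.5 = 0.394.
Mean = α/β = 7.1/15.5 = 0.458.
Right-skewed posterior ⇒ mode < mean.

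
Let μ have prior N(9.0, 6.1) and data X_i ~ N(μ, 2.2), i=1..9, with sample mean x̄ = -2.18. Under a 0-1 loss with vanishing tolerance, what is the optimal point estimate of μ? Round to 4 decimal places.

Posterior for μ is Normal. Precision-weighted mean: (1/6.1·9.0 + 9/2.2·-2.18) / (1/6.1 + 9/2.2) = -1.7492.
A Normal posterior is symmetric, so mode = mean.
This is the posterior mode — the MAP estimate.

-1.7492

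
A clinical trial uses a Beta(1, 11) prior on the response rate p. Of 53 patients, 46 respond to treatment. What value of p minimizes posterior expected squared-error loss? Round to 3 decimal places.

0.723

Posterior: Beta(1+46, 11+7) = Beta(47, 18).
Mode = (47−1)/(47+18−2) = 46/63 = 0.730.
Mean = 47/(47+18) = 47/65 = 0.723.
Squared-error loss ⇒ the optimal estimator is the posterior mean.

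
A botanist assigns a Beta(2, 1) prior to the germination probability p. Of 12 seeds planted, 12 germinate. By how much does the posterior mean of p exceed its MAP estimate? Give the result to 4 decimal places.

-0.0667

Posterior: Beta(2+12, 1+0) = Beta(14, 1).
Since β = 1 ≤ 1 and α > 1, the Beta density is monotone increasing on [0,1]; the mode is at 1.
Mean = 14/(14+1) = 0.9333.
Difference = 0.9333 − 1.0000 = -0.0667.
Left-skewed posterior ⇒ mean < mode.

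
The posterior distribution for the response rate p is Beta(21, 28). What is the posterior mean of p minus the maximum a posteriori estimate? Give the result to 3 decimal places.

0.003

Mode = (21−1)/(21+28−2) = 20/47 = 0.426.
Mean = 21/(21+28) = 21/49 = 0.429.
Difference = 0.429 − 0.426 = 0.003.
The mean is pulled above the mode by the posterior's right skew.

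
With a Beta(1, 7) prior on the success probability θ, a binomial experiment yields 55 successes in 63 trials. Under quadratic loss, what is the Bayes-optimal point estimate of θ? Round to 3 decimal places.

Posterior: Beta(1+55, 7+8) = Beta(56, 15).
Mode = (56−1)/(56+15−2) = 55/69 = 0.797.
Mean = 56/(56+15) = 56/71 = 0.789.
Quadratic loss ⇒ the optimal estimator is the posterior mean.

0.789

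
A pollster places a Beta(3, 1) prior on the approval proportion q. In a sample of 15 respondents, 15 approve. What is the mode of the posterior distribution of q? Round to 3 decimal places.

1.000

Posterior: Beta(3+15, 1+0) = Beta(18, 1).
Since β = 1 ≤ 1 and α > 1, the Beta density is monotone increasing on [0,1]; the mode is at 1.
Mean = 18/(18+1) = 0.947.
This is the posterior mode — the MAP estimate.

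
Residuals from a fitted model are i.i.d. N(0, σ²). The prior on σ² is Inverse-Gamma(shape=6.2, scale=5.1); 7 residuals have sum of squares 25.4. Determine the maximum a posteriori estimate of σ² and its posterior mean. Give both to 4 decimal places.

maximum a posteriori estimate = 1.6636, posterior mean = 2.0460

Posterior: Inverse-Gamma(shape = 6.2+7/2 = 9.7, scale = 5.1+25.4/2 = 17.8).
Mode = β/(α+1) = 17.8/10.7 = 1.6636.
Mean = β/(α−1) = 17.8/8.7 = 2.0460.
Right-skewed posterior ⇒ mode < mean.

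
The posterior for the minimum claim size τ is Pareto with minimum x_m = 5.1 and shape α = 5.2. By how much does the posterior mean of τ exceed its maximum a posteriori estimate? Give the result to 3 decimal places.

The Pareto density is strictly decreasing on [x_m, ∞), so the mode is x_m = 5.100.
Mean = α·x_m/(α−1) = 5.2·5.1/4.2 = 6.314.
Difference = 6.314 − 5.100 = 1.214.
The mean is pulled above the mode by the posterior's right skew.

1.214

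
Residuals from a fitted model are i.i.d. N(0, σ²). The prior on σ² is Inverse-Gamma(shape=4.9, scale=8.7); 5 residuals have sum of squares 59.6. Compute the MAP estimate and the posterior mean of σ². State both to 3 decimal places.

MAP = 4.583, posterior mean = 6.016

Posterior: Inverse-Gamma(shape = 4.9+5/2 = 7.4, scale = 8.7+59.6/2 = 38.5).
Mode = β/(α+1) = 38.5/8.4 = 4.583.
Mean = β/(α−1) = 38.5/6.4 = 6.016.
Mean > mode: the posterior has a right tail.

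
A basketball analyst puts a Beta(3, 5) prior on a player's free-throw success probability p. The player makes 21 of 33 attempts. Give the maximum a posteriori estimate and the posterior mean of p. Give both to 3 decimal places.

MAP = 0.590, posterior mean = 0.585

Posterior: Beta(3+21, 5+12) = Beta(24, 17).
Mode = (24−1)/(24+17−2) = 23/39 = 0.590.
Mean = 24/(24+17) = 24/41 = 0.585.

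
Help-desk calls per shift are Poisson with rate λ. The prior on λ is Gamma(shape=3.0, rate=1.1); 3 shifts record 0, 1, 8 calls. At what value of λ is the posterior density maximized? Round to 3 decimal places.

2.683

Σ counts = 9. Posterior: Gamma(shape = 3.0+9 = 12.0, rate = 1.1+3 = 4.1).
Mode = (α−1)/β = 11.0/4.1 = 2.683.
Mean = α/β = 12.0/4.1 = 2.927.
This is the posterior mode — the MAP estimate.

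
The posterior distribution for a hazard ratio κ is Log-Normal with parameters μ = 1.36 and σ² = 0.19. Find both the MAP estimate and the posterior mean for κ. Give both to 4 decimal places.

Mode = exp(μ − σ²) = exp(1.17) = 3.2220.
Mean = exp(μ + σ²/2) = exp(1.455) = 4.2845.
The mean is pulled above the mode by the posterior's right skew.

MAP: 3.2220. Posterior mean: 4.2845.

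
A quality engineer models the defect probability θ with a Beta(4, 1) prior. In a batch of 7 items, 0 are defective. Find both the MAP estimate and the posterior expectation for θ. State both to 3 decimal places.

MAP = 0.300; posterior mean = 0.333

Posterior: Beta(4+0, 1+7) = Beta(4, 8).
Mode = (4−1)/(4+8−2) = 3/10 = 0.300.
Mean = 4/(4+8) = 4/12 = 0.333.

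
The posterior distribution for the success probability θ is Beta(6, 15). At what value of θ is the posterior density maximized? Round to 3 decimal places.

0.263

Mode = (6−1)/(6+15−2) = 5/19 = 0.263.
Mean = 6/(6+15) = 6/21 = 0.286.
This is the posterior mode — the MAP estimate.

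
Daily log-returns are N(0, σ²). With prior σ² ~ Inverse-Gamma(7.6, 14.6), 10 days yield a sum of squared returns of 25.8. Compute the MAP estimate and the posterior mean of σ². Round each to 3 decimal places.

MAP estimate = 2.022, posterior mean = 2.371

Posterior: Inverse-Gamma(shape = 7.6+10/2 = 12.6, scale = 14.6+25.8/2 = 27.5).
Mode = β/(α+1) = 27.5/13.6 = 2.022.
Mean = β/(α−1) = 27.5/11.6 = 2.371.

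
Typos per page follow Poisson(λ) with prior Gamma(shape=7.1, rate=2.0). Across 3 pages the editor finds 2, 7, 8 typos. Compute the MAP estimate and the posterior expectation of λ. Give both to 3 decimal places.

Σ counts = 17. Posterior: Gamma(shape = 7.1+17 = 24.1, rate = 2.0+3 = 5.0).
Mode = (α−1)/β = 23.1/5.0 = 4.620.
Mean = α/β = 24.1/5.0 = 4.820.
Right-skewed posterior ⇒ mode < mean.

MAP = 4.620; posterior mean = 4.820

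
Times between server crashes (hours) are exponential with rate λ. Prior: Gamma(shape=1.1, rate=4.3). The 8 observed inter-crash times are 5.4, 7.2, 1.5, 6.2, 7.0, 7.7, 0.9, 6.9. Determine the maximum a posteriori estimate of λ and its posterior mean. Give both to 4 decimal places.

λ_MAP = 0.1720, E[λ|data] = 0.1932

Σ times = 42.8. Posterior: Gamma(shape = 1.1+8 = 9.1, rate = 4.3+42.8 = 47.1).
Mode = (α−1)/β = 8.1/47.1 = 0.1720.
Mean = α/β = 9.1/47.1 = 0.1932.
Right-skewed posterior ⇒ mode < mean.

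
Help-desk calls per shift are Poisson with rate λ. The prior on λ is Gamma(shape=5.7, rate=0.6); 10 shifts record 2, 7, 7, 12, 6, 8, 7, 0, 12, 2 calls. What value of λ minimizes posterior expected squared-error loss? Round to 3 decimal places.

6.481

Σ counts = 63. Posterior: Gamma(shape = 5.7+63 = 68.7, rate = 0.6+10 = 10.6).
Mode = (α−1)/β = 67.7/10.6 = 6.387.
Mean = α/β = 68.7/10.6 = 6.481.
Squared-error loss ⇒ the optimal estimator is the posterior mean.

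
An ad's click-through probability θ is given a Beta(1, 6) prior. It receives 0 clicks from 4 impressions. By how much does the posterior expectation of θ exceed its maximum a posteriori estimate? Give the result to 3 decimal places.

0.091

Posterior: Beta(1+0, 6+4) = Beta(1, 10).
Since α = 1 ≤ 1 and β > 1, the Beta density is monotone decreasing on [0,1]; the mode is at 0.
Mean = 1/(1+10) = 0.091.
Difference = 0.091 − 0.000 = 0.091.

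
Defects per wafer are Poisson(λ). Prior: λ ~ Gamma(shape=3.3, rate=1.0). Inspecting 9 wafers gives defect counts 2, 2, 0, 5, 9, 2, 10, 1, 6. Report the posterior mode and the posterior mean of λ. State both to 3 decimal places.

Σ counts = 37. Posterior: Gamma(shape = 3.3+37 = 40.3, rate = 1.0+9 = 10.0).
Mode = (α−1)/β = 39.3/10.0 = 3.930.
Mean = α/β = 40.3/10.0 = 4.030.
Right-skewed posterior ⇒ mode < mean.

MAP = 3.930, posterior mean = 4.030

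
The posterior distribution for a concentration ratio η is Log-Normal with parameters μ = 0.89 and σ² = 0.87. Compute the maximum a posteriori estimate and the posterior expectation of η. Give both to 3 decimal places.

Mode = exp(μ − σ²) = exp(0.02) = 1.020.
Mean = exp(μ + σ²/2) = exp(1.325) = 3.762.
Mean > mode: the posterior has a right tail.

η_MAP = 1.020, E[η|data] = 3.762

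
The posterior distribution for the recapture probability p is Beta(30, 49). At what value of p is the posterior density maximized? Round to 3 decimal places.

0.377

Mode = (30−1)/(30+49−2) = 29/77 = 0.377.
Mean = 30/(30+49) = 30/79 = 0.380.
This is the posterior mode — the MAP estimate.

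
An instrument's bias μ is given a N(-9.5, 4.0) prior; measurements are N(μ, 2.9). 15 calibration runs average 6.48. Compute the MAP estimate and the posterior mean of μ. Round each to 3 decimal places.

MAP estimate = 5.743, posterior mean = 5.743

Posterior for μ is Normal. Precision-weighted mean: (1/4.0·-9.5 + 15/2.9·6.48) / (1/4.0 + 15/2.9) = 5.743.
A Normal posterior is symmetric, so mode = mean.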